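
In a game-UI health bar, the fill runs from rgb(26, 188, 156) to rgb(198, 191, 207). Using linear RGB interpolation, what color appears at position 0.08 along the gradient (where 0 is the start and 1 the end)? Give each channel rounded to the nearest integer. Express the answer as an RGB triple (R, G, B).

R = 26 + 0.08 × (198 − 26) = 26 + 0.08 × 172 = 39.76 → 40
G = 188 + 0.08 × (191 − 188) = 188 + 0.08 × 3 = 188.24 → 188
B = 156 + 0.08 × (207 − 156) = 156 + 0.08 × 51 = 160.08 → 160
So the blended color is (40, 188, 160), about #28bca0.

(40, 188, 160)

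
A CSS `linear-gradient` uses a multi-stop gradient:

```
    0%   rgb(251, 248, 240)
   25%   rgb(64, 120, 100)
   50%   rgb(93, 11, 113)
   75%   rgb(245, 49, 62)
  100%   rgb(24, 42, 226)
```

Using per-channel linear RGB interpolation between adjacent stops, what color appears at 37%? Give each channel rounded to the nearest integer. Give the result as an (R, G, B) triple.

37% lies between the 25% and 50% stops, so the local fraction is t = (37 − 25)/(50 − 25) = 12/25 ≈ 0.48.
R = 64 + 0.48 × (93 − 64) = 77.92 → 78
G = 120 + 0.48 × (11 − 120) = 67.68 → 68
B = 100 + 0.48 × (113 − 100) = 106.24 → 106

(78, 68, 106)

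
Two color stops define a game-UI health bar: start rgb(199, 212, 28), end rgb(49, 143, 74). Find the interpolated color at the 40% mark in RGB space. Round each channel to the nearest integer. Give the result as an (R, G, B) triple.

40% corresponds to t = 0.4.
R = 199 + 0.4 × (49 − 199) = 199 + 0.4 × -150 = 139 → 139
G = 212 + 0.4 × (143 − 212) = 212 + 0.4 × -69 = 184.4 → 184
B = 28 + 0.4 × (74 − 28) = 28 + 0.4 × 46 = 46.4 → 46
So the blended color is (139, 184, 46), about #8bb82e.

(139, 184, 46)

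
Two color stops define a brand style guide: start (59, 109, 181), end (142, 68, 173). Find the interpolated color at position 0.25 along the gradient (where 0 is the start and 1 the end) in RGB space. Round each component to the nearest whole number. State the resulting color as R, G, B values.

(80, 99, 179)

R = 59 + 0.25 × (142 − 59) = 59 + 0.25 × 83 = 79.75 → 80
G = 109 + 0.25 × (68 − 109) = 109 + 0.25 × -41 = 98.75 → 99
B = 181 + 0.25 × (173 − 181) = 181 + 0.25 × -8 = 179 → 179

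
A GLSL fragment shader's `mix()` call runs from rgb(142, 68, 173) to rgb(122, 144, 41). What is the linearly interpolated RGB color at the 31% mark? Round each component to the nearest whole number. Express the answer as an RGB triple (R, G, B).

31% corresponds to t = 0.31.
R = 142 + 0.31 × (122 − 142) = 142 + 0.31 × -20 = 135.8 → 136
G = 68 + 0.31 × (144 − 68) = 68 + 0.31 × 76 = 91.56 → 92
B = 173 + 0.31 × (41 − 173) = 173 + 0.31 × -132 = 132.08 → 132
So the blended color is (136, 92, 132), about #885c84.

(136, 92, 132)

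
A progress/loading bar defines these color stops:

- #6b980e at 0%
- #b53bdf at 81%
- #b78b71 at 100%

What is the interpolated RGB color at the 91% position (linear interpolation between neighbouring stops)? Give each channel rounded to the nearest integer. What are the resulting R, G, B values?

91% lies between the 81% and 100% stops, so the local fraction is t = (91 − 81)/(100 − 81) = 10/19 ≈ 0.5263.
#b53bdf → (181, 59, 223); #b78b71 → (183, 139, 113).
R = 181 + 0.5263 × (183 − 181) = 182.053 → 182
G = 59 + 0.5263 × (139 − 59) = 101.104 → 101
B = 223 + 0.5263 × (113 − 223) = 165.107 → 165

(182, 101, 165)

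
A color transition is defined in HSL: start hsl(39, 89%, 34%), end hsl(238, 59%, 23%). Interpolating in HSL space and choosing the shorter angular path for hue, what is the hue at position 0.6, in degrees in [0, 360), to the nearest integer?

Hue: 238 − 39 = 199°, but |199| > 180 so the shorter arc goes the other way: Δh = 199 − 360 = -161°.
H = 39 + 0.6 × (-161) = -57.6 → -58 → -58 mod 360 = 302°

302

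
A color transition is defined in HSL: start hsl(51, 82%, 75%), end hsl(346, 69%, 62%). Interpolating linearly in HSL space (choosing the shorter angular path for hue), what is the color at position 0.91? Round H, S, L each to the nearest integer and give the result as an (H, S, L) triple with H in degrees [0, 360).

(352, 70, 63)

Hue: 346 − 51 = 295°, but |295| > 180 so the shorter arc goes the other way: Δh = 295 − 360 = -65°.
H = 51 + 0.91 × (-65) = -8.15 → -8 → -8 mod 360 = 352°
S = 82 + 0.91 × (69 − 82) = 70.17 → 70%
L = 75 + 0.91 × (62 − 75) = 63.17 → 63%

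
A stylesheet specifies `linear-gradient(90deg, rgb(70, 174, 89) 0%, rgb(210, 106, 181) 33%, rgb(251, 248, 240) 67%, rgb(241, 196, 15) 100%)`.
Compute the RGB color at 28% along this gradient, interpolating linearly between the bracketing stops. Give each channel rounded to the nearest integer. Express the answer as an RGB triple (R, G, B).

(189, 116, 167)

28% lies between the 0% and 33% stops, so the local fraction is t = (28 − 0)/(33 − 0) = 28/33 ≈ 0.8485.
R = 70 + 0.8485 × (210 − 70) = 188.79 → 189
G = 174 + 0.8485 × (106 − 174) = 116.302 → 116
B = 89 + 0.8485 × (181 − 89) = 167.062 → 167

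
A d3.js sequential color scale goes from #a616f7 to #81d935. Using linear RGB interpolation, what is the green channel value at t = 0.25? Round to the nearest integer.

G₁ = 22 (from #a616f7), G₂ = 217 (from #81d935).
G = 22 + 0.25 × (217 − 22) = 70.75 → 71

71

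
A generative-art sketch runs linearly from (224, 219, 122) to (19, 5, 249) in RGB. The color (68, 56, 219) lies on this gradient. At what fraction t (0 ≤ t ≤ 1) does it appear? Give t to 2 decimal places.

0.76

Invert the lerp on the G channel (largest span, 214): t = (56 − 219) / (5 − 219) = -163/-214 = 0.76168.
Check on R: (68 − 224)/(19 − 224) = 0.761 ✓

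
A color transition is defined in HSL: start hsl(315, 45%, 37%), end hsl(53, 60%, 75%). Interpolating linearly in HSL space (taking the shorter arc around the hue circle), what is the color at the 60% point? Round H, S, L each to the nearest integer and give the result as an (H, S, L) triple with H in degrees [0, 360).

Hue: 53 − 315 = -262°, but |-262| > 180 so the shorter arc goes the other way: Δh = -262 + 360 = 98°.
H = 315 + 0.6 × (98) = 373.8 → 374 → 374 mod 360 = 14°
S = 45 + 0.6 × (60 − 45) = 54 → 54%
L = 37 + 0.6 × (75 − 37) = 59.8 → 60%

(14, 54, 60)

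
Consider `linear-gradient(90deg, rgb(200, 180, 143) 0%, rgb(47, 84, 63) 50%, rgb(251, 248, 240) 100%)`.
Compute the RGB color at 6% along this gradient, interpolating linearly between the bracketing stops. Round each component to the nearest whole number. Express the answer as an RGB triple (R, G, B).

(182, 168, 133)

6% lies between the 0% and 50% stops, so the local fraction is t = (6 − 0)/(50 − 0) = 6/50 ≈ 0.12.
R = 200 + 0.12 × (47 − 200) = 181.64 → 182
G = 180 + 0.12 × (84 − 180) = 168.48 → 168
B = 143 + 0.12 × (63 − 143) = 133.4 → 133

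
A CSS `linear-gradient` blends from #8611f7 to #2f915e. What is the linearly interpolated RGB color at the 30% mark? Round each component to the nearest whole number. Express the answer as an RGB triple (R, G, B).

#8611f7 → (134, 17, 247); #2f915e → (47, 145, 94).
30% corresponds to t = 0.3.
R = 134 + 0.3 × (47 − 134) = 134 + 0.3 × -87 = 107.9 → 108
G = 17 + 0.3 × (145 − 17) = 17 + 0.3 × 128 = 55.4 → 55
B = 247 + 0.3 × (94 − 247) = 247 + 0.3 × -153 = 201.1 → 201
So the blended color is (108, 55, 201), about #6c37c9.

(108, 55, 201)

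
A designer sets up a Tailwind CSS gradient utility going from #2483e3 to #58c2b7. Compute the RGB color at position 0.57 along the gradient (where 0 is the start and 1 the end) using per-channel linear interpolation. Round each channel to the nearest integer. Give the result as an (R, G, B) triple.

(66, 167, 202)

#2483e3 → (36, 131, 227); #58c2b7 → (88, 194, 183).
R = 36 + 0.57 × (88 − 36) = 36 + 0.57 × 52 = 65.64 → 66
G = 131 + 0.57 × (194 − 131) = 131 + 0.57 × 63 = 166.91 → 167
B = 227 + 0.57 × (183 − 227) = 227 + 0.57 × -44 = 201.92 → 202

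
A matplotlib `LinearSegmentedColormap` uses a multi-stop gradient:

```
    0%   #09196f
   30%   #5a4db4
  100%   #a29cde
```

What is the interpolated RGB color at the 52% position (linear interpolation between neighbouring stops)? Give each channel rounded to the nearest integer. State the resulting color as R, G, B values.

(113, 102, 193)

52% lies between the 30% and 100% stops, so the local fraction is t = (52 − 30)/(100 − 30) = 22/70 ≈ 0.3143.
#5a4db4 → (90, 77, 180); #a29cde → (162, 156, 222).
R = 90 + 0.3143 × (162 − 90) = 112.63 → 113
G = 77 + 0.3143 × (156 − 77) = 101.83 → 102
B = 180 + 0.3143 × (222 − 180) = 193.201 → 193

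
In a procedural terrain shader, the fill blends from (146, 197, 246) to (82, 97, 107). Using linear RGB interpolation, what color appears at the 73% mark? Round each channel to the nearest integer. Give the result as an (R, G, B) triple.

73% corresponds to t = 0.73.
R = 146 + 0.73 × (82 − 146) = 146 + 0.73 × -64 = 99.28 → 99
G = 197 + 0.73 × (97 − 197) = 197 + 0.73 × -100 = 124 → 124
B = 246 + 0.73 × (107 − 246) = 246 + 0.73 × -139 = 144.53 → 145

(99, 124, 145)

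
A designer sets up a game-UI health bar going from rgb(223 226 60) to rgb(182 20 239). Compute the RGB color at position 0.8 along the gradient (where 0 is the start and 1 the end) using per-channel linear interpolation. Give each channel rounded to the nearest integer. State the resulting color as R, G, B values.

R = 223 + 0.8 × (182 − 223) = 223 + 0.8 × -41 = 190.2 → 190
G = 226 + 0.8 × (20 − 226) = 226 + 0.8 × -206 = 61.2 → 61
B = 60 + 0.8 × (239 − 60) = 60 + 0.8 × 179 = 203.2 → 203
So the blended color is (190, 61, 203), about #be3dcb.

(190, 61, 203)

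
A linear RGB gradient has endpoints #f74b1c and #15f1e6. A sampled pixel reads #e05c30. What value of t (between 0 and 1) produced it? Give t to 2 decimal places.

0.10

Invert the lerp on the R channel (largest span, 226): t = (224 − 247) / (21 − 247) = -23/-226 = 0.10177.
Check on G: (92 − 75)/(241 − 75) = 0.1024 ✓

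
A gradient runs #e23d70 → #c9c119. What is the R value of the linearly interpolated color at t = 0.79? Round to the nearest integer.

R₁ = 226 (from #e23d70), R₂ = 201 (from #c9c119).
R = 226 + 0.79 × (201 − 226) = 206.25 → 206

206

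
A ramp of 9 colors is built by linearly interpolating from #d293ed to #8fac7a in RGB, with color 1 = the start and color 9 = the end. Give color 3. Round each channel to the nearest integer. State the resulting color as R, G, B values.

(193, 153, 208)

With 9 swatches and endpoints inclusive, swatch 3 sits at t = (3 − 1)/(9 − 1) = 2/8 ≈ 0.25.
#d293ed → (210, 147, 237); #8fac7a → (143, 172, 122).
R = 210 + 0.25 × (143 − 210) = 193.25 → 193
G = 147 + 0.25 × (172 − 147) = 153.25 → 153
B = 237 + 0.25 × (122 − 237) = 208.25 → 208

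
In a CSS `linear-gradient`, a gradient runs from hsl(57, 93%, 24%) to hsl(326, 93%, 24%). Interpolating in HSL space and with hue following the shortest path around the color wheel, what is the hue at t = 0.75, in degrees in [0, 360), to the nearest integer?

349

Hue: 326 − 57 = 269°, but |269| > 180 so the shorter arc goes the other way: Δh = 269 − 360 = -91°.
H = 57 + 0.75 × (-91) = -11.25 → -11 → -11 mod 360 = 349°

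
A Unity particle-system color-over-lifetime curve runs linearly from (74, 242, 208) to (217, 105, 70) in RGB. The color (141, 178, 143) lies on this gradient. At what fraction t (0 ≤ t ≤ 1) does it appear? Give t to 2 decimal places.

Invert the lerp on the R channel (largest span, 143): t = (141 − 74) / (217 − 74) = 67/143 = 0.46853.
Check on G: (178 − 242)/(105 − 242) = 0.4672 ✓

0.47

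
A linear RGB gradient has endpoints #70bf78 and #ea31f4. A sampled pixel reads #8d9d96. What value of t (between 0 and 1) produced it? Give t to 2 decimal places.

Invert the lerp on the G channel (largest span, 142): t = (157 − 191) / (49 − 191) = -34/-142 = 0.23944.
Check on R: (141 − 112)/(234 − 112) = 0.2377 ✓

0.24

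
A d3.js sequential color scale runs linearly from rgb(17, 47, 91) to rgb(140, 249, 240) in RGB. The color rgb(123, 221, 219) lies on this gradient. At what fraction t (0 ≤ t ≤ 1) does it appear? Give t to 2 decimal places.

0.86

Invert the lerp on the G channel (largest span, 202): t = (221 − 47) / (249 − 47) = 174/202 = 0.86139.
Check on R: (123 − 17)/(140 − 17) = 0.8618 ✓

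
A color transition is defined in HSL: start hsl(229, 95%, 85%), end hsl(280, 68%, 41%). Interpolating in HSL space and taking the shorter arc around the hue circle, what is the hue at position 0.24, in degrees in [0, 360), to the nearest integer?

241

Hue arc: Δh = 280 − 229 = 51° (|Δh| ≤ 180, already the shorter path).
H = 229 + 0.24 × (51) = 241.24 → 241°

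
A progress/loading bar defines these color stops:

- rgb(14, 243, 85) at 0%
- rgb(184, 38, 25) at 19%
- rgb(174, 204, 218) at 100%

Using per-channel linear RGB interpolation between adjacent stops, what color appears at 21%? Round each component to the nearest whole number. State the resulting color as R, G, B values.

21% lies between the 19% and 100% stops, so the local fraction is t = (21 − 19)/(100 − 19) = 2/81 ≈ 0.0247.
R = 184 + 0.0247 × (174 − 184) = 183.753 → 184
G = 38 + 0.0247 × (204 − 38) = 42.1 → 42
B = 25 + 0.0247 × (218 − 25) = 29.767 → 30

(184, 42, 30)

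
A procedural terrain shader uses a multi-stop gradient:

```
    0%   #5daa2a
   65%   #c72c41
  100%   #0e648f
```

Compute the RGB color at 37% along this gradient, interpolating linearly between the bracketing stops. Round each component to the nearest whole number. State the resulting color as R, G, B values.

37% lies between the 0% and 65% stops, so the local fraction is t = (37 − 0)/(65 − 0) = 37/65 ≈ 0.5692.
#5daa2a → (93, 170, 42); #c72c41 → (199, 44, 65).
R = 93 + 0.5692 × (199 − 93) = 153.335 → 153
G = 170 + 0.5692 × (44 − 170) = 98.281 → 98
B = 42 + 0.5692 × (65 − 42) = 55.092 → 55

(153, 98, 55)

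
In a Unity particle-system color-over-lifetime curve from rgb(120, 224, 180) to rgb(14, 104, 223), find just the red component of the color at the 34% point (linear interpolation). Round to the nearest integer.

R = 120 + 0.34 × (14 − 120) = 83.96 → 84

84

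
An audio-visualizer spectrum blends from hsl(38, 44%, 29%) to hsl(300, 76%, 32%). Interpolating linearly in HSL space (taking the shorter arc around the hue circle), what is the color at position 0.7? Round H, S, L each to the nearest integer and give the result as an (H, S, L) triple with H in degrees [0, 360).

Hue: 300 − 38 = 262°, but |262| > 180 so the shorter arc goes the other way: Δh = 262 − 360 = -98°.
H = 38 + 0.7 × (-98) = -30.6 → -31 → -31 mod 360 = 329°
S = 44 + 0.7 × (76 − 44) = 66.4 → 66%
L = 29 + 0.7 × (32 − 29) = 31.1 → 31%

(329, 66, 31)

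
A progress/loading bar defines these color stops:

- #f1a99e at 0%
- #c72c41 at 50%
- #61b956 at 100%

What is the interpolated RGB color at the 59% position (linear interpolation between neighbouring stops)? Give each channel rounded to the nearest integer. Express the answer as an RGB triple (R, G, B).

(181, 69, 69)

59% lies between the 50% and 100% stops, so the local fraction is t = (59 − 50)/(100 − 50) = 9/50 ≈ 0.18.
#c72c41 → (199, 44, 65); #61b956 → (97, 185, 86).
R = 199 + 0.18 × (97 − 199) = 180.64 → 181
G = 44 + 0.18 × (185 − 44) = 69.38 → 69
B = 65 + 0.18 × (86 − 65) = 68.78 → 69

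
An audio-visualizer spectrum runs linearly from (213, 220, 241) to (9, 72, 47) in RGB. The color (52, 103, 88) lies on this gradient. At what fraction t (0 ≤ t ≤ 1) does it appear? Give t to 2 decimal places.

0.79

Invert the lerp on the R channel (largest span, 204): t = (52 − 213) / (9 − 213) = -161/-204 = 0.78922.
Check on G: (103 − 220)/(72 − 220) = 0.7905 ✓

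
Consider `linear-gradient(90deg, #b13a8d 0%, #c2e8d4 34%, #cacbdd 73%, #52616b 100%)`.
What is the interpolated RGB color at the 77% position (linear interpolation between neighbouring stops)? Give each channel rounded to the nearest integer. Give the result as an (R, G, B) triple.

77% lies between the 73% and 100% stops, so the local fraction is t = (77 − 73)/(100 − 73) = 4/27 ≈ 0.1481.
#cacbdd → (202, 203, 221); #52616b → (82, 97, 107).
R = 202 + 0.1481 × (82 − 202) = 184.228 → 184
G = 203 + 0.1481 × (97 − 203) = 187.301 → 187
B = 221 + 0.1481 × (107 − 221) = 204.117 → 204

(184, 187, 204)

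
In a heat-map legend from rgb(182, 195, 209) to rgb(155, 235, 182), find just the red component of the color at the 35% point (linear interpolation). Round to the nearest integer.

173

R = 182 + 0.35 × (155 − 182) = 172.55 → 173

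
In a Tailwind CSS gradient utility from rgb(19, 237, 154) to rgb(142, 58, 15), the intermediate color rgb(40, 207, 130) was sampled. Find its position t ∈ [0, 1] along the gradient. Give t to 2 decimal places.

Invert the lerp on the G channel (largest span, 179): t = (207 − 237) / (58 − 237) = -30/-179 = 0.1676.
Check on R: (40 − 19)/(142 − 19) = 0.1707 ✓

0.17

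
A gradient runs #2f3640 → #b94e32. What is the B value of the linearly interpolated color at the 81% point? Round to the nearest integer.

53

B₁ = 64 (from #2f3640), B₂ = 50 (from #b94e32).
B = 64 + 0.81 × (50 − 64) = 52.66 → 53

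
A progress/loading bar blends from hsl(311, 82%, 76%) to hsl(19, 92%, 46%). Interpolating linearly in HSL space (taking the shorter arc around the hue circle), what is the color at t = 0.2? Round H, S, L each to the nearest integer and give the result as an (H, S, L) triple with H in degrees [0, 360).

(325, 84, 70)

Hue: 19 − 311 = -292°, but |-292| > 180 so the shorter arc goes the other way: Δh = -292 + 360 = 68°.
H = 311 + 0.2 × (68) = 324.6 → 325°
S = 82 + 0.2 × (92 − 82) = 84 → 84%
L = 76 + 0.2 × (46 − 76) = 70 → 70%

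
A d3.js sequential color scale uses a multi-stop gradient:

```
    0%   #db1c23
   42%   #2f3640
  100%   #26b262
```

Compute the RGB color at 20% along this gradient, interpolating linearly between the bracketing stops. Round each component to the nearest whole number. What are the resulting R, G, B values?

20% lies between the 0% and 42% stops, so the local fraction is t = (20 − 0)/(42 − 0) = 20/42 ≈ 0.4762.
#db1c23 → (219, 28, 35); #2f3640 → (47, 54, 64).
R = 219 + 0.4762 × (47 − 219) = 137.094 → 137
G = 28 + 0.4762 × (54 − 28) = 40.381 → 40
B = 35 + 0.4762 × (64 − 35) = 48.81 → 49

(137, 40, 49)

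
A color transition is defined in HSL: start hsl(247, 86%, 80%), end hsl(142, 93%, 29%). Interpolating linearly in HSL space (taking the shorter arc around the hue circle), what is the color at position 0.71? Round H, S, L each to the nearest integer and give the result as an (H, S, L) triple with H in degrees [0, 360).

Hue arc: Δh = 142 − 247 = -105° (|Δh| ≤ 180, already the shorter path).
H = 247 + 0.71 × (-105) = 172.45 → 172°
S = 86 + 0.71 × (93 − 86) = 90.97 → 91%
L = 80 + 0.71 × (29 − 80) = 43.79 → 44%

(172, 91, 44)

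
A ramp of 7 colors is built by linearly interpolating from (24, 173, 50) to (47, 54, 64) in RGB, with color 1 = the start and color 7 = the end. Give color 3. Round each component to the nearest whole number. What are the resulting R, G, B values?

With 7 swatches and endpoints inclusive, swatch 3 sits at t = (3 − 1)/(7 − 1) = 2/6 ≈ 0.3333.
R = 24 + 0.3333 × (47 − 24) = 31.666 → 32
G = 173 + 0.3333 × (54 − 173) = 133.337 → 133
B = 50 + 0.3333 × (64 − 50) = 54.666 → 55

(32, 133, 55)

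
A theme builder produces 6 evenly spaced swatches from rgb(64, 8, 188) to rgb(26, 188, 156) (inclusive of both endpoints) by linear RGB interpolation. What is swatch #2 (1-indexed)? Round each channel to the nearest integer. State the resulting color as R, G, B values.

With 6 swatches and endpoints inclusive, swatch 2 sits at t = (2 − 1)/(6 − 1) = 1/5 ≈ 0.2.
R = 64 + 0.2 × (26 − 64) = 56.4 → 56
G = 8 + 0.2 × (188 − 8) = 44 → 44
B = 188 + 0.2 × (156 − 188) = 181.6 → 182

(56, 44, 182)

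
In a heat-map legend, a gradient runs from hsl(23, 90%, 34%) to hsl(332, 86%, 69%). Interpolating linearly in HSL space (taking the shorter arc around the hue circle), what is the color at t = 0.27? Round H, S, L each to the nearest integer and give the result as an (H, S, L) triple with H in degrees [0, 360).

Hue: 332 − 23 = 309°, but |309| > 180 so the shorter arc goes the other way: Δh = 309 − 360 = -51°.
H = 23 + 0.27 × (-51) = 9.23 → 9°
S = 90 + 0.27 × (86 − 90) = 88.92 → 89%
L = 34 + 0.27 × (69 − 34) = 43.45 → 43%

(9, 89, 43)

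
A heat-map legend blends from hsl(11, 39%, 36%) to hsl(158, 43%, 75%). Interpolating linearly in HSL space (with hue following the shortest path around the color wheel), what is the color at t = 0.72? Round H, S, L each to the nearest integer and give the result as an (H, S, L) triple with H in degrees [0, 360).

(117, 42, 64)

Hue arc: Δh = 158 − 11 = 147° (|Δh| ≤ 180, already the shorter path).
H = 11 + 0.72 × (147) = 116.84 → 117°
S = 39 + 0.72 × (43 − 39) = 41.88 → 42%
L = 36 + 0.72 × (75 − 36) = 64.08 → 64%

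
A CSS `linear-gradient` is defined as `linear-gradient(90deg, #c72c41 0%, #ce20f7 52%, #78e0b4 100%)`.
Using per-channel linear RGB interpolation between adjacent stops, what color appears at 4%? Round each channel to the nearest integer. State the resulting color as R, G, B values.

4% lies between the 0% and 52% stops, so the local fraction is t = (4 − 0)/(52 − 0) = 4/52 ≈ 0.0769.
#c72c41 → (199, 44, 65); #ce20f7 → (206, 32, 247).
R = 199 + 0.0769 × (206 − 199) = 199.538 → 200
G = 44 + 0.0769 × (32 − 44) = 43.077 → 43
B = 65 + 0.0769 × (247 − 65) = 78.996 → 79

(200, 43, 79)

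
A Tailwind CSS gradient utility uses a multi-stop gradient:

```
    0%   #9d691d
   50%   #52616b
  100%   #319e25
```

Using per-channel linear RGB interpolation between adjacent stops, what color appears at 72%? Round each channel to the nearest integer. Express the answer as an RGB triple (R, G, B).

72% lies between the 50% and 100% stops, so the local fraction is t = (72 − 50)/(100 − 50) = 22/50 ≈ 0.44.
#52616b → (82, 97, 107); #319e25 → (49, 158, 37).
R = 82 + 0.44 × (49 − 82) = 67.48 → 67
G = 97 + 0.44 × (158 − 97) = 123.84 → 124
B = 107 + 0.44 × (37 − 107) = 76.2 → 76

(67, 124, 76)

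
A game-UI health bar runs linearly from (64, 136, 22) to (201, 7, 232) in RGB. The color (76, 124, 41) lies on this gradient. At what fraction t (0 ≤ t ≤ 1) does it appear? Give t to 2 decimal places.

0.09

Invert the lerp on the B channel (largest span, 210): t = (41 − 22) / (232 − 22) = 19/210 = 0.090476.
Check on R: (76 − 64)/(201 − 64) = 0.08759 ✓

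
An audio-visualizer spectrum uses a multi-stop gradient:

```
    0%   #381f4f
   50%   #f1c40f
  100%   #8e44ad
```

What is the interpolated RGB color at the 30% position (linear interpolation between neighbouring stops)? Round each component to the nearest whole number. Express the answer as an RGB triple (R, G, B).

30% lies between the 0% and 50% stops, so the local fraction is t = (30 − 0)/(50 − 0) = 30/50 ≈ 0.6.
#381f4f → (56, 31, 79); #f1c40f → (241, 196, 15).
R = 56 + 0.6 × (241 − 56) = 167 → 167
G = 31 + 0.6 × (196 − 31) = 130 → 130
B = 79 + 0.6 × (15 − 79) = 40.6 → 41

(167, 130, 41)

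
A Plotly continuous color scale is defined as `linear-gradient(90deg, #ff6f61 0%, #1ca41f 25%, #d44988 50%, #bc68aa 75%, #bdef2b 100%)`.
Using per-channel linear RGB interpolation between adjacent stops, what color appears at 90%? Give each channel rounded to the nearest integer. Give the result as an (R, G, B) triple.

90% lies between the 75% and 100% stops, so the local fraction is t = (90 − 75)/(100 − 75) = 15/25 ≈ 0.6.
#bc68aa → (188, 104, 170); #bdef2b → (189, 239, 43).
R = 188 + 0.6 × (189 − 188) = 188.6 → 189
G = 104 + 0.6 × (239 − 104) = 185 → 185
B = 170 + 0.6 × (43 − 170) = 93.8 → 94

(189, 185, 94)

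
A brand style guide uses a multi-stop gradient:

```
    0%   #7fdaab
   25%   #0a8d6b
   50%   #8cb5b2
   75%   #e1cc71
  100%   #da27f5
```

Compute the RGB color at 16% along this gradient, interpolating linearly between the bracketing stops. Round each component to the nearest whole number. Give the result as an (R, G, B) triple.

16% lies between the 0% and 25% stops, so the local fraction is t = (16 − 0)/(25 − 0) = 16/25 ≈ 0.64.
#7fdaab → (127, 218, 171); #0a8d6b → (10, 141, 107).
R = 127 + 0.64 × (10 − 127) = 52.12 → 52
G = 218 + 0.64 × (141 − 218) = 168.72 → 169
B = 171 + 0.64 × (107 − 171) = 130.04 → 130

(52, 169, 130)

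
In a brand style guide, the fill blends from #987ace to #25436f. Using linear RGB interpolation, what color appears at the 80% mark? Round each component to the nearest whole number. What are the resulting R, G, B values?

(60, 78, 130)

#987ace → (152, 122, 206); #25436f → (37, 67, 111).
80% corresponds to t = 0.8.
R = 152 + 0.8 × (37 − 152) = 152 + 0.8 × -115 = 60 → 60
G = 122 + 0.8 × (67 − 122) = 122 + 0.8 × -55 = 78 → 78
B = 206 + 0.8 × (111 − 206) = 206 + 0.8 × -95 = 130 → 130
So the blended color is (60, 78, 130), about #3c4e82.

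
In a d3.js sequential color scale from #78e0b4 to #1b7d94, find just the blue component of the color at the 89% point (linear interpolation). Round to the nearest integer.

152

B₁ = 180 (from #78e0b4), B₂ = 148 (from #1b7d94).
B = 180 + 0.89 × (148 − 180) = 151.52 → 152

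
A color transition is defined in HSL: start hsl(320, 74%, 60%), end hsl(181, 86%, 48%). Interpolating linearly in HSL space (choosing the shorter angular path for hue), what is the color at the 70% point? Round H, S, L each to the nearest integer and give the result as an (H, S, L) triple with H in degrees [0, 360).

(223, 82, 52)

Hue arc: Δh = 181 − 320 = -139° (|Δh| ≤ 180, already the shorter path).
H = 320 + 0.7 × (-139) = 222.7 → 223°
S = 74 + 0.7 × (86 − 74) = 82.4 → 82%
L = 60 + 0.7 × (48 − 60) = 51.6 → 52%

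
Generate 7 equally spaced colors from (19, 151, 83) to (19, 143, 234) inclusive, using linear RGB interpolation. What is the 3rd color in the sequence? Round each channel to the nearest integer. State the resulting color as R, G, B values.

(19, 148, 133)

With 7 swatches and endpoints inclusive, swatch 3 sits at t = (3 − 1)/(7 − 1) = 2/6 ≈ 0.3333.
R = 19 + 0.3333 × (19 − 19) = 19 → 19
G = 151 + 0.3333 × (143 − 151) = 148.334 → 148
B = 83 + 0.3333 × (234 − 83) = 133.328 → 133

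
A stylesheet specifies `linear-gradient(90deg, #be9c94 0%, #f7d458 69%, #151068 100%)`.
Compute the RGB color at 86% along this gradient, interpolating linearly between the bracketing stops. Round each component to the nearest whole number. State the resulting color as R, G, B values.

(123, 105, 97)

86% lies between the 69% and 100% stops, so the local fraction is t = (86 − 69)/(100 − 69) = 17/31 ≈ 0.5484.
#f7d458 → (247, 212, 88); #151068 → (21, 16, 104).
R = 247 + 0.5484 × (21 − 247) = 123.062 → 123
G = 212 + 0.5484 × (16 − 212) = 104.514 → 105
B = 88 + 0.5484 × (104 − 88) = 96.774 → 97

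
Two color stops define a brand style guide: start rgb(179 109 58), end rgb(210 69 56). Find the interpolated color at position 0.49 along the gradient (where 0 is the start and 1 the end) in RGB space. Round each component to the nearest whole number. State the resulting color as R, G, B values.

(194, 89, 57)

R = 179 + 0.49 × (210 − 179) = 179 + 0.49 × 31 = 194.19 → 194
G = 109 + 0.49 × (69 − 109) = 109 + 0.49 × -40 = 89.4 → 89
B = 58 + 0.49 × (56 − 58) = 58 + 0.49 × -2 = 57.02 → 57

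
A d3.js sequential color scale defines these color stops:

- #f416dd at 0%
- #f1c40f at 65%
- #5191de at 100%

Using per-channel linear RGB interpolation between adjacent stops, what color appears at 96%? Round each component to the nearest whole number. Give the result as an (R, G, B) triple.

(99, 151, 198)

96% lies between the 65% and 100% stops, so the local fraction is t = (96 − 65)/(100 − 65) = 31/35 ≈ 0.8857.
#f1c40f → (241, 196, 15); #5191de → (81, 145, 222).
R = 241 + 0.8857 × (81 − 241) = 99.288 → 99
G = 196 + 0.8857 × (145 − 196) = 150.829 → 151
B = 15 + 0.8857 × (222 − 15) = 198.34 → 198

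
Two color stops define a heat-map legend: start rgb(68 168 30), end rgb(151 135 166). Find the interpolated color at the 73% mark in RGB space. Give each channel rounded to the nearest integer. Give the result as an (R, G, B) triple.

73% corresponds to t = 0.73.
R = 68 + 0.73 × (151 − 68) = 68 + 0.73 × 83 = 128.59 → 129
G = 168 + 0.73 × (135 − 168) = 168 + 0.73 × -33 = 143.91 → 144
B = 30 + 0.73 × (166 − 30) = 30 + 0.73 × 136 = 129.28 → 129

(129, 144, 129)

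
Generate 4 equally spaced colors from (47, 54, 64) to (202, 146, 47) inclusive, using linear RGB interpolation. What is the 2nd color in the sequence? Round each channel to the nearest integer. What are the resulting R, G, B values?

With 4 swatches and endpoints inclusive, swatch 2 sits at t = (2 − 1)/(4 − 1) = 1/3 ≈ 0.3333.
R = 47 + 0.3333 × (202 − 47) = 98.661 → 99
G = 54 + 0.3333 × (146 − 54) = 84.664 → 85
B = 64 + 0.3333 × (47 − 64) = 58.334 → 58

(99, 85, 58)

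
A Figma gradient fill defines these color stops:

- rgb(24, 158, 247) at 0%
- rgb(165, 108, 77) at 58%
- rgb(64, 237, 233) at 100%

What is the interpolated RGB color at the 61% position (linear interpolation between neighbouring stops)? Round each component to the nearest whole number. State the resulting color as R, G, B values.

(158, 117, 88)

61% lies between the 58% and 100% stops, so the local fraction is t = (61 − 58)/(100 − 58) = 3/42 ≈ 0.0714.
R = 165 + 0.0714 × (64 − 165) = 157.789 → 158
G = 108 + 0.0714 × (237 − 108) = 117.211 → 117
B = 77 + 0.0714 × (233 − 77) = 88.138 → 88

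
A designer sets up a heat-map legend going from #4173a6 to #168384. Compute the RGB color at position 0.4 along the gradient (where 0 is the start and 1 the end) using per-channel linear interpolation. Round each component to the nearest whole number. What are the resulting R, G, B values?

(48, 121, 152)

#4173a6 → (65, 115, 166); #168384 → (22, 131, 132).
R = 65 + 0.4 × (22 − 65) = 65 + 0.4 × -43 = 47.8 → 48
G = 115 + 0.4 × (131 − 115) = 115 + 0.4 × 16 = 121.4 → 121
B = 166 + 0.4 × (132 − 166) = 166 + 0.4 × -34 = 152.4 → 152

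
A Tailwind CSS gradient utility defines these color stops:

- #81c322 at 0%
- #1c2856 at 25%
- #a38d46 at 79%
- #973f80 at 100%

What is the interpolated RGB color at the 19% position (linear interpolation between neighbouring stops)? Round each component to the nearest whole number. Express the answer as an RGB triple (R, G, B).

(52, 77, 74)

19% lies between the 0% and 25% stops, so the local fraction is t = (19 − 0)/(25 − 0) = 19/25 ≈ 0.76.
#81c322 → (129, 195, 34); #1c2856 → (28, 40, 86).
R = 129 + 0.76 × (28 − 129) = 52.24 → 52
G = 195 + 0.76 × (40 − 195) = 77.2 → 77
B = 34 + 0.76 × (86 − 34) = 73.52 → 74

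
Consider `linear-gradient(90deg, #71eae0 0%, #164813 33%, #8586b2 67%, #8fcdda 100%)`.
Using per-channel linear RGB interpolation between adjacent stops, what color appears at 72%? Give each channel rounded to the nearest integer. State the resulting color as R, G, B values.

(135, 145, 184)

72% lies between the 67% and 100% stops, so the local fraction is t = (72 − 67)/(100 − 67) = 5/33 ≈ 0.1515.
#8586b2 → (133, 134, 178); #8fcdda → (143, 205, 218).
R = 133 + 0.1515 × (143 − 133) = 134.515 → 135
G = 134 + 0.1515 × (205 − 134) = 144.756 → 145
B = 178 + 0.1515 × (218 − 178) = 184.06 → 184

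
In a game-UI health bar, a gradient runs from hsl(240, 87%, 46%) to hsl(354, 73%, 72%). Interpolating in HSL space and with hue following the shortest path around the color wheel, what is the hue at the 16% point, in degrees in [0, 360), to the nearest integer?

258

Hue arc: Δh = 354 − 240 = 114° (|Δh| ≤ 180, already the shorter path).
H = 240 + 0.16 × (114) = 258.24 → 258°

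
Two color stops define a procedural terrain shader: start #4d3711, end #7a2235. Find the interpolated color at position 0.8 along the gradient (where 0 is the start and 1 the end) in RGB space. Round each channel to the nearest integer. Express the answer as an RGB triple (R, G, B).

(113, 38, 46)

#4d3711 → (77, 55, 17); #7a2235 → (122, 34, 53).
R = 77 + 0.8 × (122 − 77) = 77 + 0.8 × 45 = 113 → 113
G = 55 + 0.8 × (34 − 55) = 55 + 0.8 × -21 = 38.2 → 38
B = 17 + 0.8 × (53 − 17) = 17 + 0.8 × 36 = 45.8 → 46
So the blended color is (113, 38, 46), about #71262e.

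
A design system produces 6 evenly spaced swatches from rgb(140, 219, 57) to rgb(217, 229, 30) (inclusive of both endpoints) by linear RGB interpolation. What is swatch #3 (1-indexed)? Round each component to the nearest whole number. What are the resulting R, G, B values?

(171, 223, 46)

With 6 swatches and endpoints inclusive, swatch 3 sits at t = (3 − 1)/(6 − 1) = 2/5 ≈ 0.4.
R = 140 + 0.4 × (217 − 140) = 170.8 → 171
G = 219 + 0.4 × (229 − 219) = 223 → 223
B = 57 + 0.4 × (30 − 57) = 46.2 → 46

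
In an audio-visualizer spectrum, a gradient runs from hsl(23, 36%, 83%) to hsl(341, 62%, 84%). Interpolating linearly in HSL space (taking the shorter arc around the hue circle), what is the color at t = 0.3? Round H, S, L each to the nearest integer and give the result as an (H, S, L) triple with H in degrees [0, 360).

(10, 44, 83)

Hue: 341 − 23 = 318°, but |318| > 180 so the shorter arc goes the other way: Δh = 318 − 360 = -42°.
H = 23 + 0.3 × (-42) = 10.4 → 10°
S = 36 + 0.3 × (62 − 36) = 43.8 → 44%
L = 83 + 0.3 × (84 − 83) = 83.3 → 83%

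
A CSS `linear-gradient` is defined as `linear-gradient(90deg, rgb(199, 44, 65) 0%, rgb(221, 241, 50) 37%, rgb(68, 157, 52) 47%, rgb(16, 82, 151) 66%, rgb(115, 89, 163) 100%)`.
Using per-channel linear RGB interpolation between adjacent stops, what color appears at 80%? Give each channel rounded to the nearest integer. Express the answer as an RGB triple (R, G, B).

(57, 85, 156)

80% lies between the 66% and 100% stops, so the local fraction is t = (80 − 66)/(100 − 66) = 14/34 ≈ 0.4118.
R = 16 + 0.4118 × (115 − 16) = 56.768 → 57
G = 82 + 0.4118 × (89 − 82) = 84.883 → 85
B = 151 + 0.4118 × (163 − 151) = 155.942 → 156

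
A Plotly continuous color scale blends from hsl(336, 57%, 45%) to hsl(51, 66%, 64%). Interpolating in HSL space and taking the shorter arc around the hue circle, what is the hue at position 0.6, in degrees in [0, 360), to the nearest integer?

21

Hue: 51 − 336 = -285°, but |-285| > 180 so the shorter arc goes the other way: Δh = -285 + 360 = 75°.
H = 336 + 0.6 × (75) = 381 → 381 → 381 mod 360 = 21°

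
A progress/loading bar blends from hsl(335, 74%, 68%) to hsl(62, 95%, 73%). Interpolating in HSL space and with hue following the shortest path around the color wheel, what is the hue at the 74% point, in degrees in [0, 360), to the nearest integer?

39

Hue: 62 − 335 = -273°, but |-273| > 180 so the shorter arc goes the other way: Δh = -273 + 360 = 87°.
H = 335 + 0.74 × (87) = 399.38 → 399 → 399 mod 360 = 39°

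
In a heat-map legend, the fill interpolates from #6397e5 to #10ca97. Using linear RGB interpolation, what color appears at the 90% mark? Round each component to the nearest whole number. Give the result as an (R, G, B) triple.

#6397e5 → (99, 151, 229); #10ca97 → (16, 202, 151).
90% corresponds to t = 0.9.
R = 99 + 0.9 × (16 − 99) = 99 + 0.9 × -83 = 24.3 → 24
G = 151 + 0.9 × (202 − 151) = 151 + 0.9 × 51 = 196.9 → 197
B = 229 + 0.9 × (151 − 229) = 229 + 0.9 × -78 = 158.8 → 159

(24, 197, 159)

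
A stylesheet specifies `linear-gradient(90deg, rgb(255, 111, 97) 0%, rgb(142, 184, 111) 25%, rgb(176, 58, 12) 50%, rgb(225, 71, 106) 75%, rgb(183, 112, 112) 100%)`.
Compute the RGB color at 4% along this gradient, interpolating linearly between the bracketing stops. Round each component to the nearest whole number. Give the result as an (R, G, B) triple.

(237, 123, 99)

4% lies between the 0% and 25% stops, so the local fraction is t = (4 − 0)/(25 − 0) = 4/25 ≈ 0.16.
R = 255 + 0.16 × (142 − 255) = 236.92 → 237
G = 111 + 0.16 × (184 − 111) = 122.68 → 123
B = 97 + 0.16 × (111 − 97) = 99.24 → 99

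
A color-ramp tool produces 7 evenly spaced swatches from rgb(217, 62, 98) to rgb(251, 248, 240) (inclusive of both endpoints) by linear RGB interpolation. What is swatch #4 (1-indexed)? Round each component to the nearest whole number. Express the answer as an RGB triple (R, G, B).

(234, 155, 169)

With 7 swatches and endpoints inclusive, swatch 4 sits at t = (4 − 1)/(7 − 1) = 3/6 ≈ 0.5.
R = 217 + 0.5 × (251 − 217) = 234 → 234
G = 62 + 0.5 × (248 − 62) = 155 → 155
B = 98 + 0.5 × (240 − 98) = 169 → 169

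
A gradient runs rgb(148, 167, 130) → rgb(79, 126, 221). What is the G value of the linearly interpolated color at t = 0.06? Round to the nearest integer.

165

G = 167 + 0.06 × (126 − 167) = 164.54 → 165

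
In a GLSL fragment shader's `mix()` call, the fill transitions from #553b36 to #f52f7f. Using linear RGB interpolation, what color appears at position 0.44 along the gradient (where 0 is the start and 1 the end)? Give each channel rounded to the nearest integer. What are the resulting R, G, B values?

(155, 54, 86)

#553b36 → (85, 59, 54); #f52f7f → (245, 47, 127).
R = 85 + 0.44 × (245 − 85) = 85 + 0.44 × 160 = 155.4 → 155
G = 59 + 0.44 × (47 − 59) = 59 + 0.44 × -12 = 53.72 → 54
B = 54 + 0.44 × (127 − 54) = 54 + 0.44 × 73 = 86.12 → 86
So the blended color is (155, 54, 86), about #9b3656.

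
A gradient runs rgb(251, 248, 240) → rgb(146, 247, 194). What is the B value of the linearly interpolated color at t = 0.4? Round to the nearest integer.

B = 240 + 0.4 × (194 − 240) = 221.6 → 222

222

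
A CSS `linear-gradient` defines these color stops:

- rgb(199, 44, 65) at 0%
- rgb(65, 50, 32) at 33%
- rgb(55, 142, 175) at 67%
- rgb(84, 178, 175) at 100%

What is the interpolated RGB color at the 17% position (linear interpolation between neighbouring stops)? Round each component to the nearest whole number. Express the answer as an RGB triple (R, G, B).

(130, 47, 48)

17% lies between the 0% and 33% stops, so the local fraction is t = (17 − 0)/(33 − 0) = 17/33 ≈ 0.5152.
R = 199 + 0.5152 × (65 − 199) = 129.963 → 130
G = 44 + 0.5152 × (50 − 44) = 47.091 → 47
B = 65 + 0.5152 × (32 − 65) = 47.998 → 48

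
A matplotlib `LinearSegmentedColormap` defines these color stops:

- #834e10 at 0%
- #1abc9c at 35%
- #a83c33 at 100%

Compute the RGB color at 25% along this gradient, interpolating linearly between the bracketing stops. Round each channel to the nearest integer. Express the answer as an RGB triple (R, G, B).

(56, 157, 116)

25% lies between the 0% and 35% stops, so the local fraction is t = (25 − 0)/(35 − 0) = 25/35 ≈ 0.7143.
#834e10 → (131, 78, 16); #1abc9c → (26, 188, 156).
R = 131 + 0.7143 × (26 − 131) = 55.998 → 56
G = 78 + 0.7143 × (188 − 78) = 156.573 → 157
B = 16 + 0.7143 × (156 − 16) = 116.002 → 116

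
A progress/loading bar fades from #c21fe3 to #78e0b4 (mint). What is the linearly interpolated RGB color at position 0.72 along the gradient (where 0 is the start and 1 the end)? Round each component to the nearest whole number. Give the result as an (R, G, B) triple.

(141, 170, 193)

#c21fe3 → (194, 31, 227); #78e0b4 → (120, 224, 180).
R = 194 + 0.72 × (120 − 194) = 194 + 0.72 × -74 = 140.72 → 141
G = 31 + 0.72 × (224 − 31) = 31 + 0.72 × 193 = 169.96 → 170
B = 227 + 0.72 × (180 − 227) = 227 + 0.72 × -47 = 193.16 → 193
So the blended color is (141, 170, 193), about #8daac1.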